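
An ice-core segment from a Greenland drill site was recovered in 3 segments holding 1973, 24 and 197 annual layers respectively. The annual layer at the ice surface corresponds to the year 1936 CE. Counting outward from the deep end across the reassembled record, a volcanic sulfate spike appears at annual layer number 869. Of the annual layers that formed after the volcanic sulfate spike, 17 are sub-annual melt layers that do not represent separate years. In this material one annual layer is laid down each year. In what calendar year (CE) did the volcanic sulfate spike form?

628 CE

Total annual layers = 1973 + 24 + 197 = 2194.
The volcanic sulfate spike sits at annual layer 869 from the deep end, so 2194 − 869 = 1325 annual layers formed after it.
Removing the 17 false annual layers leaves 1325 − 17 = 1308 true annual layers beyond the volcanic sulfate spike.
Counting back 1308 years from 1936 CE places the volcanic sulfate spike in 1936 − 1308 = 628 CE.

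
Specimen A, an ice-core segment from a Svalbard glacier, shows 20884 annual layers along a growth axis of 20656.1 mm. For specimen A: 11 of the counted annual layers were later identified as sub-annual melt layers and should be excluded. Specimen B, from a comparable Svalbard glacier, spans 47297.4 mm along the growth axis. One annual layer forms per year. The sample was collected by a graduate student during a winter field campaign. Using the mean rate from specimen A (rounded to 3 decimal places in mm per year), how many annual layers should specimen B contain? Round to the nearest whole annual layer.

47775 annual layers

Specimen A: correcting the raw count gives 20884 − 11 = 20873 true annual layers.
A: Mean rate = 20656.1 mm / 20873 years ≈ 0.990 mm per year.
B spans 47297.4 / 0.990 = 47775.15 years ≈ 47775 annual layers.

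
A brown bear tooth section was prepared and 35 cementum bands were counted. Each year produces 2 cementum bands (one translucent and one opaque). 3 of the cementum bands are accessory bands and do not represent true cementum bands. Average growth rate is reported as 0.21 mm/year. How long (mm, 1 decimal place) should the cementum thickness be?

3.4 mm

Correcting the raw count gives 35 − 3 = 32 true cementum bands.
32 cementum bands at 2 per year is 32 / 2 = 16 years.
Predicted length = 0.21 mm/year × 16 years = 3.4 mm.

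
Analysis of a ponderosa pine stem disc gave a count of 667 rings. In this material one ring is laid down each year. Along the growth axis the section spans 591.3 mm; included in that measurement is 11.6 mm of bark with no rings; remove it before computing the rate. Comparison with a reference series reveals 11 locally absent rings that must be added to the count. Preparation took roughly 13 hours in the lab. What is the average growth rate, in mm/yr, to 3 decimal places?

After corrections the count is 667 + 11 = 678 rings.
The growth record spans 591.3 − 11.6 = 579.7 mm.
Mean rate = 579.7 mm / 678 years ≈ 0.855 mm/yr.

0.855 mm/yr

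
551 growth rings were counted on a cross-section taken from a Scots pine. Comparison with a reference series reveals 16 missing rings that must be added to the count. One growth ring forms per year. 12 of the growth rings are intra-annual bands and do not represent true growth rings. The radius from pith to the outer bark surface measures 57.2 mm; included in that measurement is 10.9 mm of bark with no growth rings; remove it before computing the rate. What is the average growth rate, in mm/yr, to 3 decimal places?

0.083 mm/yr

True growth ring count = 551 − 12 + 16 = 555.
Net length = 57.2 − 10.9 = 46.3 mm.
Mean rate = 46.3 mm / 555 years ≈ 0.083 mm/yr.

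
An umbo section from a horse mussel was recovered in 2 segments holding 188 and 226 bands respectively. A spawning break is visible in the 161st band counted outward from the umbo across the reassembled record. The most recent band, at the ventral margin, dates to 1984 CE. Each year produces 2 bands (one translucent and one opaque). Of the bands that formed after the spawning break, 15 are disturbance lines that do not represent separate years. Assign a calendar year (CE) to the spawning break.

Total bands = 188 + 226 = 414.
Between band 161 and the ventral margin there are 414 − 161 = 253 bands.
253 − 15 false = 238 true bands after the spawning break.
238 bands at 2 per year is 238 / 2 = 119 years.
The band at the ventral margin is 1984 CE, so the spawning break dates to 1984 − 119 = 1865 CE.

1865 CE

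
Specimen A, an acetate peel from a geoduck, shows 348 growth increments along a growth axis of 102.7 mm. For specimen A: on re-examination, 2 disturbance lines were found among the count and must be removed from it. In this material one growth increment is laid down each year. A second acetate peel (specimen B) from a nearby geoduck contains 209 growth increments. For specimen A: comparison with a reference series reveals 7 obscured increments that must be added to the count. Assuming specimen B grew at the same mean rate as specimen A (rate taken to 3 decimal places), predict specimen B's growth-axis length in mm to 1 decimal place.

60.8 mm

Specimen A: after corrections the count is 348 − 2 + 7 = 353 growth increments.
A: Extension rate ≈ 102.7 / 353 = 0.291 mm/year.
Length of B = 0.291 × 209 = 60.8 mm.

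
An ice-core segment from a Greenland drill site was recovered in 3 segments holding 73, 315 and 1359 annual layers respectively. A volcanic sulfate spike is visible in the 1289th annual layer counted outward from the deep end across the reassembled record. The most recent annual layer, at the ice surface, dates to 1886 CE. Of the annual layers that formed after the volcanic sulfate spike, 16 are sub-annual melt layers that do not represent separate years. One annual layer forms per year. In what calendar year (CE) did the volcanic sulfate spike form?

Total annual layers = 73 + 315 + 1359 = 1747.
1747 − 1289 = 458 annual layers lie beyond the volcanic sulfate spike toward the ice surface.
Excluding 16 false annual layers: 458 − 16 = 442.
Counting back 442 years from 1886 CE places the volcanic sulfate spike in 1886 − 442 = 1444 CE.

1444 CE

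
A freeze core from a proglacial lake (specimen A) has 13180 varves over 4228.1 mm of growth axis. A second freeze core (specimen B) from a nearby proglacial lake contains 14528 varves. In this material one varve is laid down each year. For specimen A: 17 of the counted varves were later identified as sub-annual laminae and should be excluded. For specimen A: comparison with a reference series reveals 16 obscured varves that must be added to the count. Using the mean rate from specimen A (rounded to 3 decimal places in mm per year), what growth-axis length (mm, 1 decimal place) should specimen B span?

4663.5 mm

Specimen A: true varve count = 13180 − 17 + 16 = 13179.
A: 4228.1 mm over 13179 years gives 4228.1 / 13179 ≈ 0.321 mm/year.
B's length ≈ 0.321 × 14528 = 4663.5 mm.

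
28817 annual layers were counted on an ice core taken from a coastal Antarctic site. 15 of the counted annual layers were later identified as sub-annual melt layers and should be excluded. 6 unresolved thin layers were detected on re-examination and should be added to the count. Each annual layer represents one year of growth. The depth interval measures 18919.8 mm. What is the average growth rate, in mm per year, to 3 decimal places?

0.657 mm per year

After corrections the count is 28817 − 15 + 6 = 28808 annual layers.
Extension rate ≈ 18919.8 / 28808 = 0.657 mm per year.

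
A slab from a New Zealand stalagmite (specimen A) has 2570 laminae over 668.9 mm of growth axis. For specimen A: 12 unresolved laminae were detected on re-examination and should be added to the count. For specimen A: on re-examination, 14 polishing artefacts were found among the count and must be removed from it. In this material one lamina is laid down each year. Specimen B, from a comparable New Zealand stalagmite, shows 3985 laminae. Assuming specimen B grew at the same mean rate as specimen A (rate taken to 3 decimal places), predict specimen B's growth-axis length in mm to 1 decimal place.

1036.1 mm

Specimen A: correcting the raw count gives 2570 − 14 + 12 = 2568 true laminae.
A: Mean rate = 668.9 mm / 2568 years ≈ 0.260 mm/year.
For B, 0.260 mm/year × 3985 years = 1036.1 mm.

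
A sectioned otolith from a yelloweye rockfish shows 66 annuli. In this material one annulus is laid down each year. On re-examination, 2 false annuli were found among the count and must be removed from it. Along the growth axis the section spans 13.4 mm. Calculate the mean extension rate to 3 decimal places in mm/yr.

0.209 mm/yr

True annulus count = 66 − 2 = 64.
13.4 mm over 64 years gives 13.4 / 64 ≈ 0.209 mm/yr.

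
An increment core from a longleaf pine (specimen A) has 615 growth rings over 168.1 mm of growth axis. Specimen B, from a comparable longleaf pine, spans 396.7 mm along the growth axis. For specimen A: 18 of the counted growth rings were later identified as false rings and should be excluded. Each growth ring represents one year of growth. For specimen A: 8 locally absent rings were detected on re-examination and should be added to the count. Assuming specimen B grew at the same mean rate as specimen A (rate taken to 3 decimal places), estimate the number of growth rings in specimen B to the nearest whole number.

1427 growth rings

Specimen A: adjusted count: 615 − 18 + 8 = 605 growth rings.
A: 168.1 mm over 605 years gives 168.1 / 605 ≈ 0.278 mm/year.
B spans 396.7 / 0.278 = 1426.98 years ≈ 1427 growth rings.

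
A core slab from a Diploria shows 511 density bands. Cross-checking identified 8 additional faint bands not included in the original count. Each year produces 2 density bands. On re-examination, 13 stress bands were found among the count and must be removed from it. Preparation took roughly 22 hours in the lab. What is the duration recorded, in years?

253 years

Correcting the raw count gives 511 − 13 + 8 = 506 true density bands.
Dividing by 2 density bands per year: 506 / 2 = 253 years.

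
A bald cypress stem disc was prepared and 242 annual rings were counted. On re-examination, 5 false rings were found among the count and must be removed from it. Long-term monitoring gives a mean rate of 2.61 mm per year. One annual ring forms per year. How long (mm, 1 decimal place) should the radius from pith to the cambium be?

618.6 mm

True annual ring count = 242 − 5 = 237.
237 years at 2.61 mm/year gives 2.61 × 237 = 618.6 mm.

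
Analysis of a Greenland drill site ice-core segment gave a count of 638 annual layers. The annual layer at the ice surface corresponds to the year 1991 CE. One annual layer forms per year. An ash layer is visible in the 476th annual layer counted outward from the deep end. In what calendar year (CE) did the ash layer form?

The ash layer sits at annual layer 476 from the deep end, so 638 − 476 = 162 annual layers formed after it.
The annual layer at the ice surface is 1991 CE, so the ash layer dates to 1991 − 162 = 1829 CE.

1829 CE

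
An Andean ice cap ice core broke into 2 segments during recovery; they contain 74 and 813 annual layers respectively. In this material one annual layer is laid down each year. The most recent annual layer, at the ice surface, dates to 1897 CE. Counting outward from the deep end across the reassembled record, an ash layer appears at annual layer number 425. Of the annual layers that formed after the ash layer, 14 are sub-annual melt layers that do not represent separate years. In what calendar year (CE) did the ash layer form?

1449 CE

Total annual layers = 74 + 813 = 887.
The ash layer sits at annual layer 425 from the deep end, so 887 − 425 = 462 annual layers formed after it.
462 − 14 false = 448 true annual layers after the ash layer.
The annual layer at the ice surface is 1897 CE, so the ash layer dates to 1897 − 448 = 1449 CE.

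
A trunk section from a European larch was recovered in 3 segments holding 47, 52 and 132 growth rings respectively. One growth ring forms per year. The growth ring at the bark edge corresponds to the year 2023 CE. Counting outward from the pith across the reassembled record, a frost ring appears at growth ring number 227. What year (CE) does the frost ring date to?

2019 CE

Total growth rings = 47 + 52 + 132 = 231.
Between growth ring 227 and the bark edge there are 231 − 227 = 4 growth rings.
The growth ring at the bark edge is 2023 CE, so the frost ring dates to 2023 − 4 = 2019 CE.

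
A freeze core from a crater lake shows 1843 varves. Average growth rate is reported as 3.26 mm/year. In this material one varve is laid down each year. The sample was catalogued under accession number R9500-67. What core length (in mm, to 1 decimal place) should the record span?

1843 years of growth are recorded.
Length ≈ 3.26 × 1843 = 6008.2 mm.

6008.2 mm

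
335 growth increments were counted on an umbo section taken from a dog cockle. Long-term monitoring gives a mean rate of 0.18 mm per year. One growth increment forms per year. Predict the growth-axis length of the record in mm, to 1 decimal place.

335 years of growth are recorded.
Length ≈ 0.18 × 335 = 60.3 mm.

60.3 mm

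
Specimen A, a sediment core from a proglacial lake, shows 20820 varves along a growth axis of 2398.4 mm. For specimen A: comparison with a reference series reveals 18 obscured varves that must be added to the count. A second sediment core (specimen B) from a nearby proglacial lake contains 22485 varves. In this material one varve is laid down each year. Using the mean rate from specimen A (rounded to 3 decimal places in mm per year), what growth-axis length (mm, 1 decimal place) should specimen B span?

2585.8 mm

Specimen A: adjusted count: 20820 + 18 = 20838 varves.
A: Mean rate = 2398.4 mm / 20838 years ≈ 0.115 mm/year.
Length of B = 0.115 × 22485 = 2585.8 mm.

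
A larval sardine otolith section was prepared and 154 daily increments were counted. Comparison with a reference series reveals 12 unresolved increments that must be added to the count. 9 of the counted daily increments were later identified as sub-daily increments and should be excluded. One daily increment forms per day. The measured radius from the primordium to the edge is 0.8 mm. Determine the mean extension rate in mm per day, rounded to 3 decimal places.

0.005 mm per day

Correcting the raw count gives 154 − 9 + 12 = 157 true daily increments.
Extension rate ≈ 0.8 / 157 = 0.005 mm per day.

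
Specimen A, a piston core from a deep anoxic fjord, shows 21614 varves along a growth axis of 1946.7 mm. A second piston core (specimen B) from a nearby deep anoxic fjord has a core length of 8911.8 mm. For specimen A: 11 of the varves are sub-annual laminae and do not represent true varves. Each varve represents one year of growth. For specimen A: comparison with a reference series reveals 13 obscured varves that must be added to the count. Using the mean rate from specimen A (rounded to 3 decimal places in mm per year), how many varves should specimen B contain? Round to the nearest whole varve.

Specimen A: after corrections the count is 21614 − 11 + 13 = 21616 varves.
A: Extension rate ≈ 1946.7 / 21616 = 0.090 mm/year.
Specimen B: 8911.8 mm / 0.090 mm per year = 99020.00 years ≈ 99020 varves.

99020 varves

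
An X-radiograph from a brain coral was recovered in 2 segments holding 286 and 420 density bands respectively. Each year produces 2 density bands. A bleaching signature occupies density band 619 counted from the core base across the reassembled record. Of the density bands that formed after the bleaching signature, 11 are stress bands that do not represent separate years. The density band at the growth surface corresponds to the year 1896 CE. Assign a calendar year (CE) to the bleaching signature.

Total density bands = 286 + 420 = 706.
706 − 619 = 87 density bands lie beyond the bleaching signature toward the growth surface.
Excluding 11 false density bands: 87 − 11 = 76.
With 2 density bands per year, 76 / 2 = 38 years.
Counting back 38 years from 1896 CE places the bleaching signature in 1896 − 38 = 1858 CE.

1858 CE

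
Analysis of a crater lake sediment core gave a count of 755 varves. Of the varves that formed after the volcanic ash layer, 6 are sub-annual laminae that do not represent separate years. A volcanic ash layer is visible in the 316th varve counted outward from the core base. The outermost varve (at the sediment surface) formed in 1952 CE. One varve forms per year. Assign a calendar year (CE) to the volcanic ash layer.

1519 CE

Between varve 316 and the sediment surface there are 755 − 316 = 439 varves.
439 − 6 false = 433 true varves after the volcanic ash layer.
1952 − 433 = 1519 CE.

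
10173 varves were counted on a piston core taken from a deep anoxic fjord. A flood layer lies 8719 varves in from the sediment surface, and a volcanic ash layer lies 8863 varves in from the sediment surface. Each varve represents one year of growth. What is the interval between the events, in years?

8863 − 8719 = 144 varves lie between the two events.
One varve per year makes the interval 144 years.

144 years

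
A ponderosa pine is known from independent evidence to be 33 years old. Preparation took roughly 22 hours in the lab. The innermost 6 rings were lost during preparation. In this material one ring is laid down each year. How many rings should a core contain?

At one ring per year, 33 years correspond to 33 rings.
33 − 6 missed = 27 rings expected in the prepared section.

27 rings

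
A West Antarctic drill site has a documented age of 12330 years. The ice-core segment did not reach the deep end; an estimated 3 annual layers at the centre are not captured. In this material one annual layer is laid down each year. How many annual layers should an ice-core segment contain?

One annual layer per year gives 12330 annual layers over 12330 years.
Less the 3 uncaptured annual layers: 12330 − 3 = 12327.

12327 annual layers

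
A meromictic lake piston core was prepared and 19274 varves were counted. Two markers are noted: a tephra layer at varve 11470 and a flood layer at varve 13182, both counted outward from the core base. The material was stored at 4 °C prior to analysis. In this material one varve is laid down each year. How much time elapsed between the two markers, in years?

The two markers are separated by 13182 − 11470 = 1712 varves.
One varve per year makes the interval 1712 years.

1712 years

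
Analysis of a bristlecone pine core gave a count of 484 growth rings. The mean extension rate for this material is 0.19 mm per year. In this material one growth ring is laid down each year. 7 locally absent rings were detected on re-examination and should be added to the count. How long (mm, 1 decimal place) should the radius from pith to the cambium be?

True growth ring count = 484 + 7 = 491.
Predicted length = 0.19 mm/year × 491 years = 93.3 mm.

93.3 mm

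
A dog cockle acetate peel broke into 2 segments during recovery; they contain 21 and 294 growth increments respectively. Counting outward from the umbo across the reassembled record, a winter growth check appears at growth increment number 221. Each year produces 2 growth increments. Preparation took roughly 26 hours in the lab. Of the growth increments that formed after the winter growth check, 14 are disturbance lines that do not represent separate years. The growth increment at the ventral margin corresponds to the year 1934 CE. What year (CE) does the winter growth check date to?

1894 CE

Total growth increments = 21 + 294 = 315.
Between growth increment 221 and the ventral margin there are 315 − 221 = 94 growth increments.
94 − 14 false = 80 true growth increments after the winter growth check.
80 growth increments at 2 per year is 80 / 2 = 40 years.
1934 − 40 = 1894 CE.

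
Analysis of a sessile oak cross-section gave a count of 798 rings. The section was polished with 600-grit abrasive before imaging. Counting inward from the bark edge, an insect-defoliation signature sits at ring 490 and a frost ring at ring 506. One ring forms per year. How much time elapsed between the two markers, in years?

The two markers are separated by 506 − 490 = 16 rings.
One ring per year makes the interval 16 years.

16 yr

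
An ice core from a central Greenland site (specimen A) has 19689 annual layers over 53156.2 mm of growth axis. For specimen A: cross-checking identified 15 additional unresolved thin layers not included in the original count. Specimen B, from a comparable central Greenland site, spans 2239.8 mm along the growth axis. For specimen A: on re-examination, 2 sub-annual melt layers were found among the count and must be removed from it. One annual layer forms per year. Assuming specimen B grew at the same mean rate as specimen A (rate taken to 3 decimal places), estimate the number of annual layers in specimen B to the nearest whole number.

830 annual layers

Specimen A: after corrections the count is 19689 − 2 + 15 = 19702 annual layers.
A: 53156.2 mm over 19702 years gives 53156.2 / 19702 ≈ 2.698 mm per year.
For B, 2239.8 / 2.698 = 830.17 years ≈ 830 annual layers.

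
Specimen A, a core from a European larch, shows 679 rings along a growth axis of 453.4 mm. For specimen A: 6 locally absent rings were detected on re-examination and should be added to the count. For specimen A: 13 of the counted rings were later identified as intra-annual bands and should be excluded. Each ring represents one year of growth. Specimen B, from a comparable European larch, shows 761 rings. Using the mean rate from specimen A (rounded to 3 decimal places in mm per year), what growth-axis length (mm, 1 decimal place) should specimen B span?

Specimen A: adjusted count: 679 − 13 + 6 = 672 rings.
A: 453.4 mm over 672 years gives 453.4 / 672 ≈ 0.675 mm/year.
For B, 0.675 mm/year × 761 years = 513.7 mm.

513.7 mm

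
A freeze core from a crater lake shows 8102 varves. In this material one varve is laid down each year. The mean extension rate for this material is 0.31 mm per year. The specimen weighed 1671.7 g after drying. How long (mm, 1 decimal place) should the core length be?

2511.6 mm

8102 years of growth are recorded.
Predicted length = 0.31 mm/year × 8102 years = 2511.6 mm.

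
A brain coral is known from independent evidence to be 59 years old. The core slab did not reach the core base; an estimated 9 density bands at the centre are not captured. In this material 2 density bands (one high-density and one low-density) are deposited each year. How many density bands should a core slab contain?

With 2 density bands per year, 59 years would produce 59 × 2 = 118 density bands.
Subtracting the 9 density bands not captured gives 118 − 9 = 109 density bands in the record.

109 density bands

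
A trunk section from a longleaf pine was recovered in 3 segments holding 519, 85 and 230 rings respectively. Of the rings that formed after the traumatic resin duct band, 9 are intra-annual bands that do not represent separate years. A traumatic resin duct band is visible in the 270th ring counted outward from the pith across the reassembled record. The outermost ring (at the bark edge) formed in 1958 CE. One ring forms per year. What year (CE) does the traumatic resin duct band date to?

Total rings = 519 + 85 + 230 = 834.
834 − 270 = 564 rings lie beyond the traumatic resin duct band toward the bark edge.
Removing the 9 false rings leaves 564 − 9 = 555 true rings beyond the traumatic resin duct band.
Counting back 555 years from 1958 CE places the traumatic resin duct band in 1958 − 555 = 1403 CE.

1403 CE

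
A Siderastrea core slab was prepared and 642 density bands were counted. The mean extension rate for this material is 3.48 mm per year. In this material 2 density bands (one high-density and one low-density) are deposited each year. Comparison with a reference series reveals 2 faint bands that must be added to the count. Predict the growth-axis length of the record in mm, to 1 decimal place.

1120.6 mm

After corrections the count is 642 + 2 = 644 density bands.
644 density bands at 2 per year is 644 / 2 = 322 years.
322 years at 3.48 mm/year gives 3.48 × 322 = 1120.6 mm.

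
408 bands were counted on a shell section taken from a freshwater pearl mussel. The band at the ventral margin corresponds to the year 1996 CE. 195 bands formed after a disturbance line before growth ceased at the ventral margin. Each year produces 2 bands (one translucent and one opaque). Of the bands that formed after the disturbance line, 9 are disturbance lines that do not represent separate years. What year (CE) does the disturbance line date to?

195 bands post-date the disturbance line.
Excluding 9 false bands: 195 − 9 = 186.
Dividing by 2 bands per year: 186 / 2 = 93 years.
Counting back 93 years from 1996 CE places the disturbance line in 1996 − 93 = 1903 CE.

1903 CE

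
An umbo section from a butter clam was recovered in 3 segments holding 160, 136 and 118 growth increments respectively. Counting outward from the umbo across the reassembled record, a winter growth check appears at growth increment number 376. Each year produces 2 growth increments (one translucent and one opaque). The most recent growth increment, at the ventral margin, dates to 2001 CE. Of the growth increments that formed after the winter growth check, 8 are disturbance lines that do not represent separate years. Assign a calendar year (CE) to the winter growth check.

1986 CE

Total growth increments = 160 + 136 + 118 = 414.
Between growth increment 376 and the ventral margin there are 414 − 376 = 38 growth increments.
Removing the 8 false growth increments leaves 38 − 8 = 30 true growth increments beyond the winter growth check.
30 growth increments at 2 per year is 30 / 2 = 15 years.
The growth increment at the ventral margin is 2001 CE, so the winter growth check dates to 2001 − 15 = 1986 CE.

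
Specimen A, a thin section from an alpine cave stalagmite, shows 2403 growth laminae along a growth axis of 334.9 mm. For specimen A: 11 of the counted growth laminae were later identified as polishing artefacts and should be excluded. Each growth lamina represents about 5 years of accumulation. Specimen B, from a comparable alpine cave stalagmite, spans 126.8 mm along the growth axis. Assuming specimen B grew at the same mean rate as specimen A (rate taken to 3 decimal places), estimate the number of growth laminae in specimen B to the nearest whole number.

Specimen A: true growth lamina count = 2403 − 11 = 2392.
Specimen A: 2392 growth laminae at 5 years each span 2392 × 5 = 11960 years.
A: Extension rate ≈ 334.9 / 11960 = 0.028 mm/yr.
Specimen B: 126.8 mm / 0.028 mm per year = 4528.57 years; at 5 years per growth lamina that is 4528.57 / 5 ≈ 906 growth laminae.

906 growth laminae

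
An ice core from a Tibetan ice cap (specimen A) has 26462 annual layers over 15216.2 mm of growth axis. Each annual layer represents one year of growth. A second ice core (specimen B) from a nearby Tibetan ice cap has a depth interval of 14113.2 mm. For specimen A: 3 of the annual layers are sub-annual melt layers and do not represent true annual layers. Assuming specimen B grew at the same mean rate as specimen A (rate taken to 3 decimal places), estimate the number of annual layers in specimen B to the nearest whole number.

Specimen A: after corrections the count is 26462 − 3 = 26459 annual layers.
A: 15216.2 mm over 26459 years gives 15216.2 / 26459 ≈ 0.575 mm per year.
Specimen B: 14113.2 mm / 0.575 mm per year = 24544.70 years ≈ 24545 annual layers.

24545 annual layers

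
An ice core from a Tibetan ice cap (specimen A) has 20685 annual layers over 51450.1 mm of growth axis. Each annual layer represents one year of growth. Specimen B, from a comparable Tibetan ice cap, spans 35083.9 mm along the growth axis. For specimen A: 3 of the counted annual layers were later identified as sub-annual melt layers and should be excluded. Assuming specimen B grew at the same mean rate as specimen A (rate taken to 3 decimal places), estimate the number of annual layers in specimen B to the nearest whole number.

Specimen A: after corrections the count is 20685 − 3 = 20682 annual layers.
A: 51450.1 mm over 20682 years gives 51450.1 / 20682 ≈ 2.488 mm per year.
Specimen B: 35083.9 mm / 2.488 mm per year = 14101.25 years ≈ 14101 annual layers.

14101 annual layers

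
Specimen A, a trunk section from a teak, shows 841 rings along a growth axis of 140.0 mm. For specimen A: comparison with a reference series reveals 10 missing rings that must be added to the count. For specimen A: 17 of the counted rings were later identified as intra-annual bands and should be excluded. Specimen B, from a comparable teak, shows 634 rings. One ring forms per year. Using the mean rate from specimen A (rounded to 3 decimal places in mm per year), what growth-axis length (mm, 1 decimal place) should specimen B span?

106.5 mm

Specimen A: correcting the raw count gives 841 − 17 + 10 = 834 true rings.
A: Extension rate ≈ 140.0 / 834 = 0.168 mm/yr.
B's length ≈ 0.168 × 634 = 106.5 mm.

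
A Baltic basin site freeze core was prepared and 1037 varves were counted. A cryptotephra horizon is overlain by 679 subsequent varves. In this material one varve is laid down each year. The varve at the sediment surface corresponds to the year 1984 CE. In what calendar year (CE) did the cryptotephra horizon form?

679 varves formed after the cryptotephra horizon.
Counting back 679 years from 1984 CE places the cryptotephra horizon in 1984 − 679 = 1305 CE.

1305 CE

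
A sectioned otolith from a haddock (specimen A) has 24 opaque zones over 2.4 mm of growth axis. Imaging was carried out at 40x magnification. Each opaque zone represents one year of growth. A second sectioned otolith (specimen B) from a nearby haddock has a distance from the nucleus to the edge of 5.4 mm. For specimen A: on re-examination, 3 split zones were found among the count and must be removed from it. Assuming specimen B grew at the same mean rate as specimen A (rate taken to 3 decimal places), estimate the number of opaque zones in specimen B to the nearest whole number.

47 opaque zones

Specimen A: adjusted count: 24 − 3 = 21 opaque zones.
A: Extension rate ≈ 2.4 / 21 = 0.114 mm/yr.
For B, 5.4 / 0.114 = 47.37 years ≈ 47 opaque zones.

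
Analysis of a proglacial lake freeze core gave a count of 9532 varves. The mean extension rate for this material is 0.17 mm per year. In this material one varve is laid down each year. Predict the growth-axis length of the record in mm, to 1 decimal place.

9532 years of growth are recorded.
Predicted length = 0.17 mm/year × 9532 years = 1620.4 mm.

1620.4 mm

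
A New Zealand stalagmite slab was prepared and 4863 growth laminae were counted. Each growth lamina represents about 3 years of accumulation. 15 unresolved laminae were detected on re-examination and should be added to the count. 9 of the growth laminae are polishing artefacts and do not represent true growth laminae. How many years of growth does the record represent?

14607 years

True growth lamina count = 4863 − 9 + 15 = 4869.
At 3 years per growth lamina, 4869 × 3 = 14607 years.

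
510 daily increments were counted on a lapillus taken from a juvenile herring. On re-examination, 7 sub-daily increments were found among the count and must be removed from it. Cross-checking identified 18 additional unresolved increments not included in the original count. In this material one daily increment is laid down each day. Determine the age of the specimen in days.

Adjusted count: 510 − 7 + 18 = 521 daily increments.
One daily increment per day makes the duration 521 days.

521 days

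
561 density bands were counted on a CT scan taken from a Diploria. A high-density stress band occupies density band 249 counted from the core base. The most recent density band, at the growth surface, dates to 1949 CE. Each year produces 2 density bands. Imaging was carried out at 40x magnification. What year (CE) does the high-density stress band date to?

1793 CE

The high-density stress band sits at density band 249 from the core base, so 561 − 249 = 312 density bands formed after it.
With 2 density bands per year, 312 / 2 = 156 years.
Counting back 156 years from 1949 CE places the high-density stress band in 1949 − 156 = 1793 CE.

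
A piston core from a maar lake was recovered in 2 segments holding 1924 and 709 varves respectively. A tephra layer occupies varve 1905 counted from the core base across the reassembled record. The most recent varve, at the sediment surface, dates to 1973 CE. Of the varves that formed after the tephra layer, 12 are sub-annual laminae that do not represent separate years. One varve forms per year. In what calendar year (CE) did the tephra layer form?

1257 CE

Total varves = 1924 + 709 = 2633.
2633 − 1905 = 728 varves lie beyond the tephra layer toward the sediment surface.
Excluding 12 false varves: 728 − 12 = 716.
Counting back 716 years from 1973 CE places the tephra layer in 1973 − 716 = 1257 CE.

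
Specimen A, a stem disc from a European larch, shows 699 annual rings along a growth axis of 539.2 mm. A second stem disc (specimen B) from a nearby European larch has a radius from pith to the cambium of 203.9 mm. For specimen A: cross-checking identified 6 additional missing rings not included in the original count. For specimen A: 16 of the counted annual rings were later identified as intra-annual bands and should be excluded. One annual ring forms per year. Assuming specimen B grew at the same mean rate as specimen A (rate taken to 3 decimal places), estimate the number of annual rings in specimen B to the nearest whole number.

260 annual rings

Specimen A: true annual ring count = 699 − 16 + 6 = 689.
A: 539.2 mm over 689 years gives 539.2 / 689 ≈ 0.783 mm per year.
For B, 203.9 / 0.783 = 260.41 years ≈ 260 annual rings.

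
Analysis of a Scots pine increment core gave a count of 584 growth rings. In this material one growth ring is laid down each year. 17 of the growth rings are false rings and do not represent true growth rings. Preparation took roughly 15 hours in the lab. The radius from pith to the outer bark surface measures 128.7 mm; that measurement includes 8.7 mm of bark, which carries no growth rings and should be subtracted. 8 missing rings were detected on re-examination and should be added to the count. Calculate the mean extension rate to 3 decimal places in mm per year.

0.209 mm per year

True growth ring count = 584 − 17 + 8 = 575.
The growth record spans 128.7 − 8.7 = 120.0 mm.
Mean rate = 120.0 mm / 575 years ≈ 0.209 mm per year.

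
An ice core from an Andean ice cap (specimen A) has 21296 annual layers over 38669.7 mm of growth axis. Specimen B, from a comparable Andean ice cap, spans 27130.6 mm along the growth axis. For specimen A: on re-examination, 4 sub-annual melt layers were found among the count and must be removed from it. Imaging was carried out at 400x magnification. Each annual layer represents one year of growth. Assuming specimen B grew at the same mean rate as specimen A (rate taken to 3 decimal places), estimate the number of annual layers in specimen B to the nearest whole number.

Specimen A: adjusted count: 21296 − 4 = 21292 annual layers.
A: 38669.7 mm over 21292 years gives 38669.7 / 21292 ≈ 1.816 mm/year.
Specimen B: 27130.6 mm / 1.816 mm per year = 14939.76 years ≈ 14940 annual layers.

14940 annual layers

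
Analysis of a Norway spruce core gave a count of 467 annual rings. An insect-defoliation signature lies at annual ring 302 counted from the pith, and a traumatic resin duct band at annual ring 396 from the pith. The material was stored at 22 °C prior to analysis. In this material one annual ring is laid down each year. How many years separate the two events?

94 years

396 − 302 = 94 annual rings lie between the two events.
That is 94 years at one annual ring per year.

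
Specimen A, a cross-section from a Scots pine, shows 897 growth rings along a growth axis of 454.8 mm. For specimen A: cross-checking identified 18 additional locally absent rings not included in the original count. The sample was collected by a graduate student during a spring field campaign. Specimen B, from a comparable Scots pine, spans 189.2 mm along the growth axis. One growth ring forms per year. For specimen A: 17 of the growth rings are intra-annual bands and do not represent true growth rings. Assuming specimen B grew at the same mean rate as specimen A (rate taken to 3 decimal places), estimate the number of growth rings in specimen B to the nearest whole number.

374 growth rings

Specimen A: adjusted count: 897 − 17 + 18 = 898 growth rings.
A: 454.8 mm over 898 years gives 454.8 / 898 ≈ 0.506 mm per year.
Specimen B: 189.2 mm / 0.506 mm per year = 373.91 years ≈ 374 growth rings.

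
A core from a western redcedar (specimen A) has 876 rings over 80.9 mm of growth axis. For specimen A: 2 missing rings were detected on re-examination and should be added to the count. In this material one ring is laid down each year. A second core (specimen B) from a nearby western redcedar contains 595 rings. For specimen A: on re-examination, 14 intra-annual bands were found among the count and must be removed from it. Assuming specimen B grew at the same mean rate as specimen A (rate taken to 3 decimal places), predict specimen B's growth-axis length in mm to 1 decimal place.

Specimen A: after corrections the count is 876 − 14 + 2 = 864 rings.
A: 80.9 mm over 864 years gives 80.9 / 864 ≈ 0.094 mm/year.
B's length ≈ 0.094 × 595 = 55.9 mm.

55.9 mm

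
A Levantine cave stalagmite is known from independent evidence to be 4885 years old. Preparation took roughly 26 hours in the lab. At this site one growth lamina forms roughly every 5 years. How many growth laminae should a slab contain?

One growth lamina every 5 years means 4885 / 5 = 977 growth laminae.
So 977 growth laminae should be present.

977 growth laminae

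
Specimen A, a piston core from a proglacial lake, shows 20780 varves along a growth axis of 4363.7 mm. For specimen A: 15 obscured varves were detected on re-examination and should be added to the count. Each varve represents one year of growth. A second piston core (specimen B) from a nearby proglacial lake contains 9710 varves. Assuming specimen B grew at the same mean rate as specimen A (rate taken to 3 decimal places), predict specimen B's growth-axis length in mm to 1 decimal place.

2039.1 mm

Specimen A: after corrections the count is 20780 + 15 = 20795 varves.
A: Extension rate ≈ 4363.7 / 20795 = 0.210 mm/year.
For B, 0.210 mm/year × 9710 years = 2039.1 mm.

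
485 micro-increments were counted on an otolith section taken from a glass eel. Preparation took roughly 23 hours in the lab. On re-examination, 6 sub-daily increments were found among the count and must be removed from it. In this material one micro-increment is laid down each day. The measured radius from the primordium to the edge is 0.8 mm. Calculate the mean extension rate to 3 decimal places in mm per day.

Adjusted count: 485 − 6 = 479 micro-increments.
0.8 mm over 479 days gives 0.8 / 479 ≈ 0.002 mm per day.

0.002 mm per day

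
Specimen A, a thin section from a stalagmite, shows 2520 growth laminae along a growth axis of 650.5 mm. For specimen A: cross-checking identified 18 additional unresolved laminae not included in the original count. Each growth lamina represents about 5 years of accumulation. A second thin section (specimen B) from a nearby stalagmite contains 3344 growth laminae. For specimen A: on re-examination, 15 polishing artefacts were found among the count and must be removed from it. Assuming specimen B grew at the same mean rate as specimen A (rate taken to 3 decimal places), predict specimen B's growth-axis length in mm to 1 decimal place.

869.4 mm

Specimen A: correcting the raw count gives 2520 − 15 + 18 = 2523 true growth laminae.
Specimen A: at 5 years per growth lamina, 2523 × 5 = 12615 years.
A: Mean rate = 650.5 mm / 12615 years ≈ 0.052 mm/year.
Specimen B: multiplying by 5 years per growth lamina: 3344 × 5 = 16720 years. Length of B = 0.052 × 16720 = 869.4 mm.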